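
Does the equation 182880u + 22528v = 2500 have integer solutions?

no

gcd(182880, 22528) = 32  (182880 = 8×22528 + 2656, 22528 = 8×2656 + 1280, 2656 = 2×1280 + 96, 1280 = 13×96 + 32, 96 = 3×32).
32 does not divide 2500 (remainder 4), so no integer solutions.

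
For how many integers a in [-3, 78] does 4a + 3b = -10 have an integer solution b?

gcd(4, 3):
  4 = 1*3 + 1
  3 = 3*1
so gcd(4, 3) = 1.
Back-substitute for Bézout coefficients:
  1 = 4 - 1*3
  ... = 4*(1) + 3*(-1)
Scale by -10: particular solution (-10, 10); reduce a mod 3: (2, -6).
General solution: a = 2 + 3t, b = -6 - 4t for integer t.
-3 ≤ 2 + 3t ≤ 78 gives t ∈ [-1, 25], which is 27 values.

27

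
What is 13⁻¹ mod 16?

gcd(16, 13) = 1.
By Bézout, 13×(5) + 16×(-4) = 1.
So 13×5 ≡ 1 (mod 16), and 5 mod 16 = 5.

5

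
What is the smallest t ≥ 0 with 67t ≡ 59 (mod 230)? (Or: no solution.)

gcd(230, 67) = 1.
1 divides 59, so solutions exist.
By Bézout, 67·(103) + 230·(-30) = 1.
So 67·(103) ≡ 1 (mod 230); multiply by 59: t ≡ 6077 (mod 230).
Smallest nonnegative: t = 6077 mod 230 = 97.

97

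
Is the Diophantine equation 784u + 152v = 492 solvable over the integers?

no

gcd(784, 152) = 8.
8 does not divide 492 (remainder 4), so no integer solutions.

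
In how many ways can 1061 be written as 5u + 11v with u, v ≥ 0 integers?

gcd(11, 5) = 1  (11 = 2·5 + 1, 5 = 5·1).
Back-substituting, 5·(-2) + 11·(1) = 1.
Scale by 1061: one solution is (-2122, 1061). Reduce u mod 11: (1, 96).
General: u = 1 + 11t, v = 96 - 5t.
u ≥ 0 ⇒ t ≥ 0; v ≥ 0 ⇒ t ≤ 19. So t ∈ [0, 19]: 20 solutions.

20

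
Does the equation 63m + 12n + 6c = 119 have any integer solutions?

no

gcd(63, 12) = 3  (63 = 5*12 + 3, 12 = 4*3).
gcd(3, 6) = 3.
3 does not divide 119 (remainder 2), so no integer solutions.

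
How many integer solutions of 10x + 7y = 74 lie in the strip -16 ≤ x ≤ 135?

gcd(10, 7) = 1  (10 = 1×7 + 3, 7 = 2×3 + 1, 3 = 3×1).
Back-substituting, 10×(-2) + 7×(3) = 1.
Scale by 74: particular solution (-148, 222); reduce x mod 7: (6, 2).
General solution: x = 6 + 7t, y = 2 - 10t for integer t.
-16 ≤ 6 + 7t ≤ 135 gives t ∈ [-3, 18], which is 22 values.

22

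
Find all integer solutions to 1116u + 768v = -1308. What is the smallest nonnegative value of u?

gcd(1116, 768) = 12.
12 divides -1308, so solutions exist.
By Bézout, 1116*(-11) + 768*(16) = 12.
Scale by -1308/12 = -109: (u₀, v₀) = (1199, -1744).
General solution: u = 1199 + 64t, v = -1744 - 93t for integer t.
u ≥ 0: smallest is 1199 mod 64 = 47 (at t = -18), with v = -70.

47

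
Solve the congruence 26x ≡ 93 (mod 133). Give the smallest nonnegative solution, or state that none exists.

111

gcd(133, 26):
  133 = 5*26 + 3
  26 = 8*3 + 2
  3 = 1*2 + 1
  2 = 2*1
so gcd(133, 26) = 1.
1 divides 93, so solutions exist.
Back-substitute for Bézout coefficients:
  1 = 3 - 1*2
  ... = 26*(-46) + 133*(9)
So 26*(-46) ≡ 1 (mod 133); multiply by 93: x ≡ -4278 (mod 133).
Smallest nonnegative: x = -4278 mod 133 = 111.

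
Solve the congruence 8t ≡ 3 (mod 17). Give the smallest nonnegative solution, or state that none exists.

11

gcd(17, 8):
  17 = 2·8 + 1
  8 = 8·1
so gcd(17, 8) = 1.
1 divides 3, so solutions exist.
Back-substitute for Bézout coefficients:
  1 = 17 - 2·8
  ... = 8·(-2) + 17·(1)
So 8·(-2) ≡ 1 (mod 17); multiply by 3: t ≡ -6 (mod 17).
Smallest nonnegative: t = -6 mod 17 = 11.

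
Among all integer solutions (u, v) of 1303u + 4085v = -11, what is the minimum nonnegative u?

gcd(4085, 1303):
  4085 = 3*1303 + 176
  1303 = 7*176 + 71
  176 = 2*71 + 34
  71 = 2*34 + 3
  34 = 11*3 + 1
  3 = 3*1
so gcd(4085, 1303) = 1.
1 divides -11, so solutions exist.
Back-substitute for Bézout coefficients:
  1 = 34 - 11*3
  ... = 1303*(-1323) + 4085*(422)
Scale by -11/1 = -11: (u₀, v₀) = (14553, -4642).
General solution: u = 14553 + 4085t, v = -4642 - 1303t for integer t.
u ≥ 0: smallest is 14553 mod 4085 = 2298 (at t = -3), with v = -733.

2298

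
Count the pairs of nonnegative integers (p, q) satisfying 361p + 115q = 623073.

15

gcd(361, 115) = 1.
By Bézout, 361*(36) + 115*(-113) = 1.
One solution: (108, 5079).
General: p = 108 + 115t, q = 5079 - 361t.
p ≥ 0 ⇒ t ≥ 0; q ≥ 0 ⇒ t ≤ 14. So t ∈ [0, 14]: 15 solutions.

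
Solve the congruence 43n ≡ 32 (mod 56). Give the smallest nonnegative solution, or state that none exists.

gcd(56, 43) = 1.
1 divides 32, so solutions exist.
By Bézout, 43×(-13) + 56×(10) = 1.
So 43×(-13) ≡ 1 (mod 56); multiply by 32: n ≡ -416 (mod 56).
Smallest nonnegative: n = -416 mod 56 = 32.

32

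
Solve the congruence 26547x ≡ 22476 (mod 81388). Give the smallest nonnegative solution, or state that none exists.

gcd(81388, 26547) = 1.
1 divides 22476, so solutions exist.
By Bézout, 26547*(-8805) + 81388*(2872) = 1.
So 26547*(-8805) ≡ 1 (mod 81388); multiply by 22476: x ≡ -197901180 (mod 81388).
Smallest nonnegative: x = -197901180 mod 81388 = 34436.

34436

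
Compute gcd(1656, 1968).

24

gcd(1968, 1656):
  1968 = 1×1656 + 312
  1656 = 5×312 + 96
  312 = 3×96 + 24
  96 = 4×24
so gcd(1968, 1656) = 24.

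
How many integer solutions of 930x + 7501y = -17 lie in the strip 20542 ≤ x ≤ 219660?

27

gcd(7501, 930) = 1  (7501 = 8·930 + 61, 930 = 15·61 + 15, 61 = 4·15 + 1, 15 = 15·1).
Back-substituting, 930·(-492) + 7501·(61) = 1.
Scale by -17: particular solution (8364, -1037); reduce x mod 7501: (863, -107).
General solution: x = 863 + 7501t, y = -107 - 930t for integer t.
20542 ≤ 863 + 7501t ≤ 219660 gives t ∈ [3, 29], which is 27 values.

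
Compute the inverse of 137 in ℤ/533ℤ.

249

gcd(533, 137) = 1.
By Bézout, 137*(249) + 533*(-64) = 1.
So 137*249 ≡ 1 (mod 533), and 249 mod 533 = 249.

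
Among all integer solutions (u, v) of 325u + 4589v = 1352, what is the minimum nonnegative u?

103

gcd(4589, 325) = 13.
13 divides 1352, so solutions exist.
By Bézout, 325*(113) + 4589*(-8) = 13.
Scale by 1352/13 = 104: (u₀, v₀) = (11752, -832).
General solution: u = 11752 + 353t, v = -832 - 25t for integer t.
u ≥ 0: smallest is 11752 mod 353 = 103 (at t = -33), with v = -7.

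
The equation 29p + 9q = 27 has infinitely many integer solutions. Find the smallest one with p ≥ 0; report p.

gcd(29, 9) = 1.
1 divides 27, so solutions exist.
By Bézout, 29·(-4) + 9·(13) = 1.
Scale by 27/1 = 27: (p₀, q₀) = (-108, 351).
General solution: p = -108 + 9t, q = 351 - 29t for integer t.
p ≥ 0: smallest is -108 mod 9 = 0 (at t = 12), with q = 3.

0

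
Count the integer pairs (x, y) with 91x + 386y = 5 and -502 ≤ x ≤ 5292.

gcd(386, 91) = 1.
By Bézout, 91×(-123) + 386×(29) = 1.
Particular solution: (157, -37).
General solution: x = 157 + 386t, y = -37 - 91t for integer t.
-502 ≤ 157 + 386t ≤ 5292 gives t ∈ [-1, 13], which is 15 values.

15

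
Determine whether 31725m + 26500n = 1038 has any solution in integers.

gcd(31725, 26500) = 25.
25 does not divide 1038 (remainder 13), so no integer solutions.

no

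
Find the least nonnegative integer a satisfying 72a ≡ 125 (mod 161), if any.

80

gcd(161, 72) = 1.
1 divides 125, so solutions exist.
By Bézout, 72×(-38) + 161×(17) = 1.
So 72×(-38) ≡ 1 (mod 161); multiply by 125: a ≡ -4750 (mod 161).
Smallest nonnegative: a = -4750 mod 161 = 80.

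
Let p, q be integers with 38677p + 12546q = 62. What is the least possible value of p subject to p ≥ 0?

10928

gcd(38677, 12546) = 1  (38677 = 3·12546 + 1039, 12546 = 12·1039 + 78, 1039 = 13·78 + 25, 78 = 3·25 + 3, 25 = 8·3 + 1, 3 = 3·1).
1 divides 62, so solutions exist.
Back-substituting, 38677·(4021) + 12546·(-12396) = 1.
Scale by 62/1 = 62: (p₀, q₀) = (249302, -768552).
General solution: p = 249302 + 12546t, q = -768552 - 38677t for integer t.
p ≥ 0: smallest is 249302 mod 12546 = 10928 (at t = -19), with q = -33689.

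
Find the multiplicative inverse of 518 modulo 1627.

gcd(1627, 518) = 1.
By Bézout, 518*(468) + 1627*(-149) = 1.
So 518*468 ≡ 1 (mod 1627), and 468 mod 1627 = 468.

468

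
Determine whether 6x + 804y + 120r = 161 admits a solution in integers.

no

gcd(804, 6):
  804 = 134·6
so gcd(804, 6) = 6.
gcd(6, 120) = 6.
6 does not divide 161 (remainder 5), so no integer solutions.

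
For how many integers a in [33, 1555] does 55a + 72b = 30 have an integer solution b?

21

gcd(72, 55) = 1  (72 = 1·55 + 17, 55 = 3·17 + 4, 17 = 4·4 + 1, 4 = 4·1).
Back-substituting, 55·(-17) + 72·(13) = 1.
Scale by 30: particular solution (-510, 390); reduce a mod 72: (66, -50).
General solution: a = 66 + 72t, b = -50 - 55t for integer t.
33 ≤ 66 + 72t ≤ 1555 gives t ∈ [0, 20], which is 21 values.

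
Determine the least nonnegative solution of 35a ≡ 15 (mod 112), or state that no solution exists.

no solution

gcd(112, 35) = 7.
7 does not divide 15, so the congruence has no solution.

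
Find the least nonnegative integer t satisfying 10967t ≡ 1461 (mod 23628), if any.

gcd(23628, 10967) = 11.
11 does not divide 1461, so the congruence has no solution.

no solution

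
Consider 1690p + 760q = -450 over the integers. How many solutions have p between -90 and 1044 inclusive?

15

gcd(1690, 760):
  1690 = 2×760 + 170
  760 = 4×170 + 80
  170 = 2×80 + 10
  80 = 8×10
so gcd(1690, 760) = 10.
Back-substitute for Bézout coefficients:
  10 = 170 - 2×80
  ... = 1690×(9) + 760×(-20)
Scale by -45: particular solution (-405, 900); reduce p mod 76: (51, -114).
General solution: p = 51 + 76t, q = -114 - 169t for integer t.
-90 ≤ 51 + 76t ≤ 1044 gives t ∈ [-1, 13], which is 15 values.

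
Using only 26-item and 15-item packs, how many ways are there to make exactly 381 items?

1

Need nonnegative integers with 26j + 15k = 381.
gcd(26, 15) = 1, and 26·(-4) + 15·(7) = 1.
So (j₀, k₀) = (-1524, 2667); general j = -1524 + 15t, k = 2667 - 26t.
j ≥ 0 ⇒ t ≥ 102; k ≥ 0 ⇒ t ≤ 102. That's 1 value of t.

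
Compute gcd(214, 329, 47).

gcd(329, 214) = 1  (329 = 1*214 + 115, 214 = 1*115 + 99, 115 = 1*99 + 16, 99 = 6*16 + 3, 16 = 5*3 + 1, 3 = 3*1).
gcd(1, 47) = 1.

1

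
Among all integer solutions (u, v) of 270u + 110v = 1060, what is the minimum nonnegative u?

8

gcd(270, 110) = 10.
10 divides 1060, so solutions exist.
By Bézout, 270×(-2) + 110×(5) = 10.
Scale by 1060/10 = 106: (u₀, v₀) = (-212, 530).
General solution: u = -212 + 11t, v = 530 - 27t for integer t.
u ≥ 0: smallest is -212 mod 11 = 8 (at t = 20), with v = -10.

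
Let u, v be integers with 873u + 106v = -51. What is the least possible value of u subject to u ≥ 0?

gcd(873, 106) = 1  (873 = 8·106 + 25, 106 = 4·25 + 6, 25 = 4·6 + 1, 6 = 6·1).
1 divides -51, so solutions exist.
Back-substituting, 873·(17) + 106·(-140) = 1.
Scale by -51/1 = -51: (u₀, v₀) = (-867, 7140).
General solution: u = -867 + 106t, v = 7140 - 873t for integer t.
u ≥ 0: smallest is -867 mod 106 = 87 (at t = 9), with v = -717.

87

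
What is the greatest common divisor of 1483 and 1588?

1

gcd(1588, 1483) = 1  (1588 = 1·1483 + 105, 1483 = 14·105 + 13, 105 = 8·13 + 1, 13 = 13·1).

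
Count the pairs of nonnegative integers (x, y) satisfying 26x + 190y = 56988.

gcd(190, 26):
  190 = 7×26 + 8
  26 = 3×8 + 2
  8 = 4×2
so gcd(190, 26) = 2.
Back-substitute for Bézout coefficients:
  2 = 26 - 3×8
  ... = 26×(22) + 190×(-3)
Scale by 28494: one solution is (626868, -85482). Reduce x mod 95: (58, 292).
General: x = 58 + 95t, y = 292 - 13t.
x ≥ 0 ⇒ t ≥ 0; y ≥ 0 ⇒ t ≤ 22. So t ∈ [0, 22]: 23 solutions.

23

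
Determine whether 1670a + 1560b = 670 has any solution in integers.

gcd(1670, 1560) = 10.
10 divides 670, so integer solutions exist.

yes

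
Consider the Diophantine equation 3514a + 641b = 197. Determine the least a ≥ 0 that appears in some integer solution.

596

gcd(3514, 641) = 1  (3514 = 5·641 + 309, 641 = 2·309 + 23, 309 = 13·23 + 10, 23 = 2·10 + 3, 10 = 3·3 + 1, 3 = 3·1).
1 divides 197, so solutions exist.
Back-substituting, 3514·(195) + 641·(-1069) = 1.
Scale by 197/1 = 197: (a₀, b₀) = (38415, -210593).
General solution: a = 38415 + 641t, b = -210593 - 3514t for integer t.
a ≥ 0: smallest is 38415 mod 641 = 596 (at t = -59), with b = -3267.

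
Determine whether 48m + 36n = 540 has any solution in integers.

gcd(48, 36) = 12  (48 = 1*36 + 12, 36 = 3*12).
12 divides 540, so integer solutions exist.

yes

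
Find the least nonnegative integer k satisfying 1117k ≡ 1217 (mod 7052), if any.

gcd(7052, 1117):
  7052 = 6*1117 + 350
  1117 = 3*350 + 67
  350 = 5*67 + 15
  67 = 4*15 + 7
  15 = 2*7 + 1
  7 = 7*1
so gcd(7052, 1117) = 1.
1 divides 1217, so solutions exist.
Back-substitute for Bézout coefficients:
  1 = 15 - 2*7
  ... = 1117*(-947) + 7052*(150)
So 1117*(-947) ≡ 1 (mod 7052); multiply by 1217: k ≡ -1152499 (mod 7052).
Smallest nonnegative: k = -1152499 mod 7052 = 4029.

4029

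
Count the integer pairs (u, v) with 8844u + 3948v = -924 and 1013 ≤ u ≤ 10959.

gcd(8844, 3948) = 12.
By Bézout, 8844*(25) + 3948*(-56) = 12.
Particular solution: (49, -110).
General solution: u = 49 + 329t, v = -110 - 737t for integer t.
1013 ≤ 49 + 329t ≤ 10959 gives t ∈ [3, 33], which is 31 values.

31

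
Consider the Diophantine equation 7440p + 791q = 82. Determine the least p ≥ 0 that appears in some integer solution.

gcd(7440, 791):
  7440 = 9*791 + 321
  791 = 2*321 + 149
  321 = 2*149 + 23
  149 = 6*23 + 11
  23 = 2*11 + 1
  11 = 11*1
so gcd(7440, 791) = 1.
1 divides 82, so solutions exist.
Back-substitute for Bézout coefficients:
  1 = 23 - 2*11
  ... = 7440*(69) + 791*(-649)
Scale by 82/1 = 82: (p₀, q₀) = (5658, -53218).
General solution: p = 5658 + 791t, q = -53218 - 7440t for integer t.
p ≥ 0: smallest is 5658 mod 791 = 121 (at t = -7), with q = -1138.

121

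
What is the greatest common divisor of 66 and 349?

gcd(349, 66):
  349 = 5·66 + 19
  66 = 3·19 + 9
  19 = 2·9 + 1
  9 = 9·1
so gcd(349, 66) = 1.

1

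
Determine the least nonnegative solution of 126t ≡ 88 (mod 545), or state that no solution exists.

18

gcd(545, 126) = 1  (545 = 4*126 + 41, 126 = 3*41 + 3, 41 = 13*3 + 2, 3 = 1*2 + 1, 2 = 2*1).
1 divides 88, so solutions exist.
Back-substituting, 126*(186) + 545*(-43) = 1.
So 126*(186) ≡ 1 (mod 545); multiply by 88: t ≡ 16368 (mod 545).
Smallest nonnegative: t = 16368 mod 545 = 18.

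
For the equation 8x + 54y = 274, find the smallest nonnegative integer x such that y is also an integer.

14

gcd(54, 8) = 2  (54 = 6*8 + 6, 8 = 1*6 + 2, 6 = 3*2).
2 divides 274, so solutions exist.
Back-substituting, 8*(7) + 54*(-1) = 2.
Scale by 274/2 = 137: (x₀, y₀) = (959, -137).
General solution: x = 959 + 27t, y = -137 - 4t for integer t.
x ≥ 0: smallest is 959 mod 27 = 14 (at t = -35), with y = 3.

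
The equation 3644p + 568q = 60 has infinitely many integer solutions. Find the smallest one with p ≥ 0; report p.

123

gcd(3644, 568):
  3644 = 6*568 + 236
  568 = 2*236 + 96
  236 = 2*96 + 44
  96 = 2*44 + 8
  44 = 5*8 + 4
  8 = 2*4
so gcd(3644, 568) = 4.
4 divides 60, so solutions exist.
Back-substitute for Bézout coefficients:
  4 = 44 - 5*8
  ... = 3644*(65) + 568*(-417)
Scale by 60/4 = 15: (p₀, q₀) = (975, -6255).
General solution: p = 975 + 142t, q = -6255 - 911t for integer t.
p ≥ 0: smallest is 975 mod 142 = 123 (at t = -6), with q = -789.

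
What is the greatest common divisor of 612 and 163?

1

gcd(612, 163):
  612 = 3*163 + 123
  163 = 1*123 + 40
  123 = 3*40 + 3
  40 = 13*3 + 1
  3 = 3*1
so gcd(612, 163) = 1.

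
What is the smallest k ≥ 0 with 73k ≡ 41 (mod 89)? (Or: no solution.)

gcd(89, 73) = 1  (89 = 1×73 + 16, 73 = 4×16 + 9, 16 = 1×9 + 7, 9 = 1×7 + 2, 7 = 3×2 + 1, 2 = 2×1).
1 divides 41, so solutions exist.
Back-substituting, 73×(-39) + 89×(32) = 1.
So 73×(-39) ≡ 1 (mod 89); multiply by 41: k ≡ -1599 (mod 89).
Smallest nonnegative: k = -1599 mod 89 = 3.

3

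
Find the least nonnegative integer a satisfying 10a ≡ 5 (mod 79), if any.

gcd(79, 10) = 1  (79 = 7·10 + 9, 10 = 1·9 + 1, 9 = 9·1).
1 divides 5, so solutions exist.
Back-substituting, 10·(8) + 79·(-1) = 1.
So 10·(8) ≡ 1 (mod 79); multiply by 5: a ≡ 40 (mod 79).
Smallest nonnegative: a = 40 mod 79 = 40.

40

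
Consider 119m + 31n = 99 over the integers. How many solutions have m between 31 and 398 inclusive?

12

gcd(119, 31) = 1.
By Bézout, 119*(6) + 31*(-23) = 1.
Particular solution: (5, -16).
General solution: m = 5 + 31t, n = -16 - 119t for integer t.
31 ≤ 5 + 31t ≤ 398 gives t ∈ [1, 12], which is 12 values.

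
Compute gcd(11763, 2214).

9

gcd(11763, 2214):
  11763 = 5*2214 + 693
  2214 = 3*693 + 135
  693 = 5*135 + 18
  135 = 7*18 + 9
  18 = 2*9
so gcd(11763, 2214) = 9.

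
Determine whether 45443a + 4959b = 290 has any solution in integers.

gcd(45443, 4959) = 29  (45443 = 9·4959 + 812, 4959 = 6·812 + 87, 812 = 9·87 + 29, 87 = 3·29).
29 divides 290, so integer solutions exist.

yes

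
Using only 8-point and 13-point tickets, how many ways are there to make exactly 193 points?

Need nonnegative integers with 8j + 13k = 193.
gcd(8, 13) = 1, and 8·(5) + 13·(-3) = 1.
So (j₀, k₀) = (965, -579); general j = 965 + 13t, k = -579 - 8t.
j ≥ 0 ⇒ t ≥ -74; k ≥ 0 ⇒ t ≤ -73. That's 2 values of t.

2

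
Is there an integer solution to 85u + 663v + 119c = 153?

gcd(663, 85) = 17  (663 = 7×85 + 68, 85 = 1×68 + 17, 68 = 4×17).
gcd(17, 119) = 17.
17 divides 153, so integer solutions exist.

yes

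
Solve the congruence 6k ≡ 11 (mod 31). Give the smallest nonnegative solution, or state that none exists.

7

gcd(31, 6) = 1  (31 = 5*6 + 1, 6 = 6*1).
1 divides 11, so solutions exist.
Back-substituting, 6*(-5) + 31*(1) = 1.
So 6*(-5) ≡ 1 (mod 31); multiply by 11: k ≡ -55 (mod 31).
Smallest nonnegative: k = -55 mod 31 = 7.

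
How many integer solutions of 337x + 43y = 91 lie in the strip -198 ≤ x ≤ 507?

17

gcd(337, 43) = 1  (337 = 7·43 + 36, 43 = 1·36 + 7, 36 = 5·7 + 1, 7 = 7·1).
Back-substituting, 337·(6) + 43·(-47) = 1.
Scale by 91: particular solution (546, -4277); reduce x mod 43: (30, -233).
General solution: x = 30 + 43t, y = -233 - 337t for integer t.
-198 ≤ 30 + 43t ≤ 507 gives t ∈ [-5, 11], which is 17 values.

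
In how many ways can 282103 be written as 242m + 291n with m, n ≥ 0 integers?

4

gcd(291, 242):
  291 = 1*242 + 49
  242 = 4*49 + 46
  49 = 1*46 + 3
  46 = 15*3 + 1
  3 = 3*1
so gcd(291, 242) = 1.
Back-substitute for Bézout coefficients:
  1 = 46 - 15*3
  ... = 242*(95) + 291*(-79)
Scale by 282103: one solution is (26799785, -22286137). Reduce m mod 291: (140, 853).
General: m = 140 + 291t, n = 853 - 242t.
m ≥ 0 ⇒ t ≥ 0; n ≥ 0 ⇒ t ≤ 3. So t ∈ [0, 3]: 4 solutions.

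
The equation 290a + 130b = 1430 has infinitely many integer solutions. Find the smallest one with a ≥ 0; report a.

0

gcd(290, 130) = 10  (290 = 2·130 + 30, 130 = 4·30 + 10, 30 = 3·10).
10 divides 1430, so solutions exist.
Back-substituting, 290·(-4) + 130·(9) = 10.
Scale by 1430/10 = 143: (a₀, b₀) = (-572, 1287).
General solution: a = -572 + 13t, b = 1287 - 29t for integer t.
a ≥ 0: smallest is -572 mod 13 = 0 (at t = 44), with b = 11.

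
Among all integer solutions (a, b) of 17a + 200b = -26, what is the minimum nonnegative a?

gcd(200, 17) = 1.
1 divides -26, so solutions exist.
By Bézout, 17×(-47) + 200×(4) = 1.
Scale by -26/1 = -26: (a₀, b₀) = (1222, -104).
General solution: a = 1222 + 200t, b = -104 - 17t for integer t.
a ≥ 0: smallest is 1222 mod 200 = 22 (at t = -6), with b = -2.

22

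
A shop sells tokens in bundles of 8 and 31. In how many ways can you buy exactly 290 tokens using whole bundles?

1

Need nonnegative integers with 8j + 31k = 290.
gcd(8, 31) = 1, and 8·(4) + 31·(-1) = 1.
So (j₀, k₀) = (1160, -290); general j = 1160 + 31t, k = -290 - 8t.
j ≥ 0 ⇒ t ≥ -37; k ≥ 0 ⇒ t ≤ -37. That's 1 value of t.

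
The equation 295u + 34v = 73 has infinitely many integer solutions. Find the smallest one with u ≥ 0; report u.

gcd(295, 34):
  295 = 8×34 + 23
  34 = 1×23 + 11
  23 = 2×11 + 1
  11 = 11×1
so gcd(295, 34) = 1.
1 divides 73, so solutions exist.
Back-substitute for Bézout coefficients:
  1 = 23 - 2×11
  ... = 295×(3) + 34×(-26)
Scale by 73/1 = 73: (u₀, v₀) = (219, -1898).
General solution: u = 219 + 34t, v = -1898 - 295t for integer t.
u ≥ 0: smallest is 219 mod 34 = 15 (at t = -6), with v = -128.

15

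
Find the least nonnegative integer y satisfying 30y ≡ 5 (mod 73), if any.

61

gcd(73, 30) = 1.
1 divides 5, so solutions exist.
By Bézout, 30·(-17) + 73·(7) = 1.
So 30·(-17) ≡ 1 (mod 73); multiply by 5: y ≡ -85 (mod 73).
Smallest nonnegative: y = -85 mod 73 = 61.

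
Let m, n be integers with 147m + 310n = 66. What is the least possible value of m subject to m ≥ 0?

108

gcd(310, 147) = 1.
1 divides 66, so solutions exist.
By Bézout, 147·(-97) + 310·(46) = 1.
Scale by 66/1 = 66: (m₀, n₀) = (-6402, 3036).
General solution: m = -6402 + 310t, n = 3036 - 147t for integer t.
m ≥ 0: smallest is -6402 mod 310 = 108 (at t = 21), with n = -51.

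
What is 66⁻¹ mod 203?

40

gcd(203, 66) = 1  (203 = 3×66 + 5, 66 = 13×5 + 1, 5 = 5×1).
Back-substituting, 66×(40) + 203×(-13) = 1.
So 66×40 ≡ 1 (mod 203), and 40 mod 203 = 40.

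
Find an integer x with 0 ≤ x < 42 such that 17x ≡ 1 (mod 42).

gcd(42, 17) = 1  (42 = 2*17 + 8, 17 = 2*8 + 1, 8 = 8*1).
Back-substituting, 17*(5) + 42*(-2) = 1.
So 17*5 ≡ 1 (mod 42), and 5 mod 42 = 5.

5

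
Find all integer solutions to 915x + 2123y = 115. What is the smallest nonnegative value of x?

789

gcd(2123, 915) = 1  (2123 = 2*915 + 293, 915 = 3*293 + 36, 293 = 8*36 + 5, 36 = 7*5 + 1, 5 = 5*1).
1 divides 115, so solutions exist.
Back-substituting, 915*(413) + 2123*(-178) = 1.
Scale by 115/1 = 115: (x₀, y₀) = (47495, -20470).
General solution: x = 47495 + 2123t, y = -20470 - 915t for integer t.
x ≥ 0: smallest is 47495 mod 2123 = 789 (at t = -22), with y = -340.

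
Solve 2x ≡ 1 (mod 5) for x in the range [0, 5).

3

gcd(5, 2) = 1.
By Bézout, 2·(-2) + 5·(1) = 1.
So 2·-2 ≡ 1 (mod 5), and -2 mod 5 = 3.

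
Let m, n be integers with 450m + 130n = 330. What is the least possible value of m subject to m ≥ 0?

12

gcd(450, 130) = 10  (450 = 3*130 + 60, 130 = 2*60 + 10, 60 = 6*10).
10 divides 330, so solutions exist.
Back-substituting, 450*(-2) + 130*(7) = 10.
Scale by 330/10 = 33: (m₀, n₀) = (-66, 231).
General solution: m = -66 + 13t, n = 231 - 45t for integer t.
m ≥ 0: smallest is -66 mod 13 = 12 (at t = 6), with n = -39.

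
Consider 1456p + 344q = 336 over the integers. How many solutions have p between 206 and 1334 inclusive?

gcd(1456, 344) = 8  (1456 = 4×344 + 80, 344 = 4×80 + 24, 80 = 3×24 + 8, 24 = 3×8).
Back-substituting, 1456×(13) + 344×(-55) = 8.
Scale by 42: particular solution (546, -2310); reduce p mod 43: (30, -126).
General solution: p = 30 + 43t, q = -126 - 182t for integer t.
206 ≤ 30 + 43t ≤ 1334 gives t ∈ [5, 30], which is 26 values.

26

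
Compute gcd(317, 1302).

1

gcd(1302, 317) = 1  (1302 = 4·317 + 34, 317 = 9·34 + 11, 34 = 3·11 + 1, 11 = 11·1).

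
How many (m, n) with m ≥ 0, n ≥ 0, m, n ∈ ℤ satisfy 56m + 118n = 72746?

22

gcd(118, 56):
  118 = 2·56 + 6
  56 = 9·6 + 2
  6 = 3·2
so gcd(118, 56) = 2.
Back-substitute for Bézout coefficients:
  2 = 56 - 9·6
  ... = 56·(19) + 118·(-9)
Scale by 36373: one solution is (691087, -327357). Reduce m mod 59: (20, 607).
General: m = 20 + 59t, n = 607 - 28t.
m ≥ 0 ⇒ t ≥ 0; n ≥ 0 ⇒ t ≤ 21. So t ∈ [0, 21]: 22 solutions.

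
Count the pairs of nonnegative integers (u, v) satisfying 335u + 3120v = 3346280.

gcd(3120, 335) = 5.
By Bézout, 335*(-149) + 3120*(16) = 5.
One solution: (424, 1027).
General: u = 424 + 624t, v = 1027 - 67t.
u ≥ 0 ⇒ t ≥ 0; v ≥ 0 ⇒ t ≤ 15. So t ∈ [0, 15]: 16 solutions.

16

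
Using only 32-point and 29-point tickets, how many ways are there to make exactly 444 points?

1

Need nonnegative integers with 32j + 29k = 444.
gcd(32, 29) = 1, and 32·(10) + 29·(-11) = 1.
So (j₀, k₀) = (4440, -4884); general j = 4440 + 29t, k = -4884 - 32t.
j ≥ 0 ⇒ t ≥ -153; k ≥ 0 ⇒ t ≤ -153. That's 1 value of t.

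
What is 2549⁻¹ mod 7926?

7301

gcd(7926, 2549):
  7926 = 3×2549 + 279
  2549 = 9×279 + 38
  279 = 7×38 + 13
  38 = 2×13 + 12
  13 = 1×12 + 1
  12 = 12×1
so gcd(7926, 2549) = 1.
Back-substitute for Bézout coefficients:
  1 = 13 - 1×12
  ... = 2549×(-625) + 7926×(201)
So 2549×-625 ≡ 1 (mod 7926), and -625 mod 7926 = 7301.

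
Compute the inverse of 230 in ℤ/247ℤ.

gcd(247, 230) = 1.
By Bézout, 230·(29) + 247·(-27) = 1.
So 230·29 ≡ 1 (mod 247), and 29 mod 247 = 29.

29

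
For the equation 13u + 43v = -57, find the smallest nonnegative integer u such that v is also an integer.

gcd(43, 13) = 1  (43 = 3·13 + 4, 13 = 3·4 + 1, 4 = 4·1).
1 divides -57, so solutions exist.
Back-substituting, 13·(10) + 43·(-3) = 1.
Scale by -57/1 = -57: (u₀, v₀) = (-570, 171).
General solution: u = -570 + 43t, v = 171 - 13t for integer t.
u ≥ 0: smallest is -570 mod 43 = 32 (at t = 14), with v = -11.

32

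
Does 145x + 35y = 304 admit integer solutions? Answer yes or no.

gcd(145, 35) = 5  (145 = 4·35 + 5, 35 = 7·5).
5 does not divide 304 (remainder 4), so no integer solutions.

no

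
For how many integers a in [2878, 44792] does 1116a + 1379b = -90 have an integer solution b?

gcd(1379, 1116):
  1379 = 1×1116 + 263
  1116 = 4×263 + 64
  263 = 4×64 + 7
  64 = 9×7 + 1
  7 = 7×1
so gcd(1379, 1116) = 1.
Back-substitute for Bézout coefficients:
  1 = 64 - 9×7
  ... = 1116×(194) + 1379×(-157)
Scale by -90: particular solution (-17460, 14130); reduce a mod 1379: (467, -378).
General solution: a = 467 + 1379t, b = -378 - 1116t for integer t.
2878 ≤ 467 + 1379t ≤ 44792 gives t ∈ [2, 32], which is 31 values.

31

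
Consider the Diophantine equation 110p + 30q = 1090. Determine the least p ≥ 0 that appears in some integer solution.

gcd(110, 30):
  110 = 3*30 + 20
  30 = 1*20 + 10
  20 = 2*10
so gcd(110, 30) = 10.
10 divides 1090, so solutions exist.
Back-substitute for Bézout coefficients:
  10 = 30 - 1*20
  ... = 110*(-1) + 30*(4)
Scale by 1090/10 = 109: (p₀, q₀) = (-109, 436).
General solution: p = -109 + 3t, q = 436 - 11t for integer t.
p ≥ 0: smallest is -109 mod 3 = 2 (at t = 37), with q = 29.

2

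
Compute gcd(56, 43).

gcd(56, 43) = 1  (56 = 1×43 + 13, 43 = 3×13 + 4, 13 = 3×4 + 1, 4 = 4×1).

1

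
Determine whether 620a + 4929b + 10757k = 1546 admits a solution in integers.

no

gcd(4929, 620):
  4929 = 7*620 + 589
  620 = 1*589 + 31
  589 = 19*31
so gcd(4929, 620) = 31.
gcd(31, 10757) = 31.
31 does not divide 1546 (remainder 27), so no integer solutions.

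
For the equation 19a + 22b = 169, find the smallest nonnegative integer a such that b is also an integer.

gcd(22, 19) = 1  (22 = 1×19 + 3, 19 = 6×3 + 1, 3 = 3×1).
1 divides 169, so solutions exist.
Back-substituting, 19×(7) + 22×(-6) = 1.
Scale by 169/1 = 169: (a₀, b₀) = (1183, -1014).
General solution: a = 1183 + 22t, b = -1014 - 19t for integer t.
a ≥ 0: smallest is 1183 mod 22 = 17 (at t = -53), with b = -7.

17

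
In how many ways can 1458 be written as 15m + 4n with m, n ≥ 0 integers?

gcd(15, 4) = 1.
By Bézout, 15·(-1) + 4·(4) = 1.
One solution: (2, 357).
General: m = 2 + 4t, n = 357 - 15t.
m ≥ 0 ⇒ t ≥ 0; n ≥ 0 ⇒ t ≤ 23. So t ∈ [0, 23]: 24 solutions.

24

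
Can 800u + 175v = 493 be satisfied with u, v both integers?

gcd(800, 175):
  800 = 4×175 + 100
  175 = 1×100 + 75
  100 = 1×75 + 25
  75 = 3×25
so gcd(800, 175) = 25.
25 does not divide 493 (remainder 18), so no integer solutions.

no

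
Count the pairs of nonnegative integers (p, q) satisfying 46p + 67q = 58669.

gcd(67, 46) = 1.
By Bézout, 46·(-16) + 67·(11) = 1.
One solution: (33, 853).
General: p = 33 + 67t, q = 853 - 46t.
p ≥ 0 ⇒ t ≥ 0; q ≥ 0 ⇒ t ≤ 18. So t ∈ [0, 18]: 19 solutions.

19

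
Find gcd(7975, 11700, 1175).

gcd(11700, 7975):
  11700 = 1·7975 + 3725
  7975 = 2·3725 + 525
  3725 = 7·525 + 50
  525 = 10·50 + 25
  50 = 2·25
so gcd(11700, 7975) = 25.
gcd(25, 1175) = 25.

25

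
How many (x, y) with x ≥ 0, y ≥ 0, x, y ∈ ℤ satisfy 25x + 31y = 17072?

22

gcd(31, 25):
  31 = 1×25 + 6
  25 = 4×6 + 1
  6 = 6×1
so gcd(31, 25) = 1.
Back-substitute for Bézout coefficients:
  1 = 25 - 4×6
  ... = 25×(5) + 31×(-4)
Scale by 17072: one solution is (85360, -68288). Reduce x mod 31: (17, 537).
General: x = 17 + 31t, y = 537 - 25t.
x ≥ 0 ⇒ t ≥ 0; y ≥ 0 ⇒ t ≤ 21. So t ∈ [0, 21]: 22 solutions.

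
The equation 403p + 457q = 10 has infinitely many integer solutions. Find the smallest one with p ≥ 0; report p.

186

gcd(457, 403):
  457 = 1×403 + 54
  403 = 7×54 + 25
  54 = 2×25 + 4
  25 = 6×4 + 1
  4 = 4×1
so gcd(457, 403) = 1.
1 divides 10, so solutions exist.
Back-substitute for Bézout coefficients:
  1 = 25 - 6×4
  ... = 403×(110) + 457×(-97)
Scale by 10/1 = 10: (p₀, q₀) = (1100, -970).
General solution: p = 1100 + 457t, q = -970 - 403t for integer t.
p ≥ 0: smallest is 1100 mod 457 = 186 (at t = -2), with q = -164.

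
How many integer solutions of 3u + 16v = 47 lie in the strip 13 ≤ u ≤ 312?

gcd(16, 3):
  16 = 5×3 + 1
  3 = 3×1
so gcd(16, 3) = 1.
Back-substitute for Bézout coefficients:
  1 = 16 - 5×3
  ... = 3×(-5) + 16×(1)
Scale by 47: particular solution (-235, 47); reduce u mod 16: (5, 2).
General solution: u = 5 + 16t, v = 2 - 3t for integer t.
13 ≤ 5 + 16t ≤ 312 gives t ∈ [1, 19], which is 19 values.

19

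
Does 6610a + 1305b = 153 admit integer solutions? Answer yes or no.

gcd(6610, 1305) = 5.
5 does not divide 153 (remainder 3), so no integer solutions.

no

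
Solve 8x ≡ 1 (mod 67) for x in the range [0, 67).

gcd(67, 8) = 1.
By Bézout, 8×(-25) + 67×(3) = 1.
So 8×-25 ≡ 1 (mod 67), and -25 mod 67 = 42.

42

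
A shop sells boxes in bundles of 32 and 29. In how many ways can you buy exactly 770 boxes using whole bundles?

1

Need nonnegative integers with 32j + 29k = 770.
gcd(32, 29) = 1, and 32·(10) + 29·(-11) = 1.
So (j₀, k₀) = (7700, -8470); general j = 7700 + 29t, k = -8470 - 32t.
j ≥ 0 ⇒ t ≥ -265; k ≥ 0 ⇒ t ≤ -265. That's 1 value of t.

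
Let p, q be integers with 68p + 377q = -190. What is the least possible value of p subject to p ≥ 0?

gcd(377, 68):
  377 = 5×68 + 37
  68 = 1×37 + 31
  37 = 1×31 + 6
  31 = 5×6 + 1
  6 = 6×1
so gcd(377, 68) = 1.
1 divides -190, so solutions exist.
Back-substitute for Bézout coefficients:
  1 = 31 - 5×6
  ... = 68×(61) + 377×(-11)
Scale by -190/1 = -190: (p₀, q₀) = (-11590, 2090).
General solution: p = -11590 + 377t, q = 2090 - 68t for integer t.
p ≥ 0: smallest is -11590 mod 377 = 97 (at t = 31), with q = -18.

97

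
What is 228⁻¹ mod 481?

gcd(481, 228) = 1  (481 = 2×228 + 25, 228 = 9×25 + 3, 25 = 8×3 + 1, 3 = 3×1).
Back-substituting, 228×(-154) + 481×(73) = 1.
So 228×-154 ≡ 1 (mod 481), and -154 mod 481 = 327.

327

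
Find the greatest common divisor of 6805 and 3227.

gcd(6805, 3227):
  6805 = 2*3227 + 351
  3227 = 9*351 + 68
  351 = 5*68 + 11
  68 = 6*11 + 2
  11 = 5*2 + 1
  2 = 2*1
so gcd(6805, 3227) = 1.

1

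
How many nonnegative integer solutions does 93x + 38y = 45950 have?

13

gcd(93, 38) = 1  (93 = 2*38 + 17, 38 = 2*17 + 4, 17 = 4*4 + 1, 4 = 4*1).
Back-substituting, 93*(9) + 38*(-22) = 1.
Scale by 45950: one solution is (413550, -1010900). Reduce x mod 38: (34, 1126).
General: x = 34 + 38t, y = 1126 - 93t.
x ≥ 0 ⇒ t ≥ 0; y ≥ 0 ⇒ t ≤ 12. So t ∈ [0, 12]: 13 solutions.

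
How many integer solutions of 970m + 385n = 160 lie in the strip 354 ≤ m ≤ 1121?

gcd(970, 385):
  970 = 2·385 + 200
  385 = 1·200 + 185
  200 = 1·185 + 15
  185 = 12·15 + 5
  15 = 3·5
so gcd(970, 385) = 5.
Back-substitute for Bézout coefficients:
  5 = 185 - 12·15
  ... = 970·(-25) + 385·(63)
Scale by 32: particular solution (-800, 2016); reduce m mod 77: (47, -118).
General solution: m = 47 + 77t, n = -118 - 194t for integer t.
354 ≤ 47 + 77t ≤ 1121 gives t ∈ [4, 13], which is 10 values.

10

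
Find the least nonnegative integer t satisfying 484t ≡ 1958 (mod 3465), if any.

47

gcd(3465, 484):
  3465 = 7×484 + 77
  484 = 6×77 + 22
  77 = 3×22 + 11
  22 = 2×11
so gcd(3465, 484) = 11.
11 divides 1958, so solutions exist.
Back-substitute for Bézout coefficients:
  11 = 77 - 3×22
  ... = 484×(-136) + 3465×(19)
So 484×(-136) ≡ 11 (mod 3465); multiply by 178: t ≡ -24208 (mod 315).
Smallest nonnegative: t = -24208 mod 315 = 47.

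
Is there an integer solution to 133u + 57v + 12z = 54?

yes

gcd(133, 57) = 19  (133 = 2×57 + 19, 57 = 3×19).
gcd(19, 12) = 1.
1 divides 54, so integer solutions exist.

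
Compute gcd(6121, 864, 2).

gcd(6121, 864):
  6121 = 7*864 + 73
  864 = 11*73 + 61
  73 = 1*61 + 12
  61 = 5*12 + 1
  12 = 12*1
so gcd(6121, 864) = 1.
gcd(1, 2) = 1.

1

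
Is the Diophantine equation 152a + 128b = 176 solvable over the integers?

yes

gcd(152, 128):
  152 = 1·128 + 24
  128 = 5·24 + 8
  24 = 3·8
so gcd(152, 128) = 8.
8 divides 176, so integer solutions exist.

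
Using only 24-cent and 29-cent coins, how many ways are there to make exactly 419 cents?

1

Need nonnegative integers with 24j + 29k = 419.
gcd(24, 29) = 1, and 24·(-6) + 29·(5) = 1.
So (j₀, k₀) = (-2514, 2095); general j = -2514 + 29t, k = 2095 - 24t.
j ≥ 0 ⇒ t ≥ 87; k ≥ 0 ⇒ t ≤ 87. That's 1 value of t.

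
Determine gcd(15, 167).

gcd(167, 15) = 1  (167 = 11·15 + 2, 15 = 7·2 + 1, 2 = 2·1).

1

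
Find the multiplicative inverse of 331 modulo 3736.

gcd(3736, 331) = 1.
By Bézout, 331·(1219) + 3736·(-108) = 1.
So 331·1219 ≡ 1 (mod 3736), and 1219 mod 3736 = 1219.

1219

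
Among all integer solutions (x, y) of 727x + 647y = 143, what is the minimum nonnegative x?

576

gcd(727, 647):
  727 = 1·647 + 80
  647 = 8·80 + 7
  80 = 11·7 + 3
  7 = 2·3 + 1
  3 = 3·1
so gcd(727, 647) = 1.
1 divides 143, so solutions exist.
Back-substitute for Bézout coefficients:
  1 = 7 - 2·3
  ... = 727·(-186) + 647·(209)
Scale by 143/1 = 143: (x₀, y₀) = (-26598, 29887).
General solution: x = -26598 + 647t, y = 29887 - 727t for integer t.
x ≥ 0: smallest is -26598 mod 647 = 576 (at t = 42), with y = -647.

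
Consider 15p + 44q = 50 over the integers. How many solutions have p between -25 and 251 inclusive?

6

gcd(44, 15) = 1.
By Bézout, 15×(3) + 44×(-1) = 1.
Particular solution: (18, -5).
General solution: p = 18 + 44t, q = -5 - 15t for integer t.
-25 ≤ 18 + 44t ≤ 251 gives t ∈ [0, 5], which is 6 values.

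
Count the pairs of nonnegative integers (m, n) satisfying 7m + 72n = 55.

gcd(72, 7) = 1  (72 = 10×7 + 2, 7 = 3×2 + 1, 2 = 2×1).
Back-substituting, 7×(31) + 72×(-3) = 1.
Scale by 55: one solution is (1705, -165). Reduce m mod 72: (49, -4).
General: m = 49 + 72t, n = -4 - 7t.
m ≥ 0 ⇒ t ≥ 0; n ≥ 0 ⇒ t ≤ -1. So t ∈ [0, -1]: 0 solutions.

0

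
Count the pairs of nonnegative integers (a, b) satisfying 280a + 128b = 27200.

6

gcd(280, 128) = 8.
By Bézout, 280*(-5) + 128*(11) = 8.
One solution: (8, 195).
General: a = 8 + 16t, b = 195 - 35t.
a ≥ 0 ⇒ t ≥ 0; b ≥ 0 ⇒ t ≤ 5. So t ∈ [0, 5]: 6 solutions.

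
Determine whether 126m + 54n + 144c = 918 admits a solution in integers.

gcd(126, 54):
  126 = 2*54 + 18
  54 = 3*18
so gcd(126, 54) = 18.
gcd(18, 144) = 18.
18 divides 918, so integer solutions exist.

yes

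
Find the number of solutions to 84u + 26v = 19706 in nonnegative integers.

18

gcd(84, 26) = 2.
By Bézout, 84×(-4) + 26×(13) = 2.
One solution: (4, 745).
General: u = 4 + 13t, v = 745 - 42t.
u ≥ 0 ⇒ t ≥ 0; v ≥ 0 ⇒ t ≤ 17. So t ∈ [0, 17]: 18 solutions.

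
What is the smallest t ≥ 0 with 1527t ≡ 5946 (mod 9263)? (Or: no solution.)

gcd(9263, 1527) = 1  (9263 = 6*1527 + 101, 1527 = 15*101 + 12, 101 = 8*12 + 5, 12 = 2*5 + 2, 5 = 2*2 + 1, 2 = 2*1).
1 divides 5946, so solutions exist.
Back-substituting, 1527*(-3852) + 9263*(635) = 1.
So 1527*(-3852) ≡ 1 (mod 9263); multiply by 5946: t ≡ -22903992 (mod 9263).
Smallest nonnegative: t = -22903992 mod 9263 = 3407.

3407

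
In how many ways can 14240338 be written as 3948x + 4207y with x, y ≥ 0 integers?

6

gcd(4207, 3948) = 7.
By Bézout, 3948*(-65) + 4207*(61) = 7.
One solution: (310, 3094).
General: x = 310 + 601t, y = 3094 - 564t.
x ≥ 0 ⇒ t ≥ 0; y ≥ 0 ⇒ t ≤ 5. So t ∈ [0, 5]: 6 solutions.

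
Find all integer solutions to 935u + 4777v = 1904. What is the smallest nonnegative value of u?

94

gcd(4777, 935):
  4777 = 5×935 + 102
  935 = 9×102 + 17
  102 = 6×17
so gcd(4777, 935) = 17.
17 divides 1904, so solutions exist.
Back-substitute for Bézout coefficients:
  17 = 935 - 9×102
  ... = 935×(46) + 4777×(-9)
Scale by 1904/17 = 112: (u₀, v₀) = (5152, -1008).
General solution: u = 5152 + 281t, v = -1008 - 55t for integer t.
u ≥ 0: smallest is 5152 mod 281 = 94 (at t = -18), with v = -18.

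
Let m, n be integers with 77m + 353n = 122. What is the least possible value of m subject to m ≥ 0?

gcd(353, 77):
  353 = 4·77 + 45
  77 = 1·45 + 32
  45 = 1·32 + 13
  32 = 2·13 + 6
  13 = 2·6 + 1
  6 = 6·1
so gcd(353, 77) = 1.
1 divides 122, so solutions exist.
Back-substitute for Bézout coefficients:
  1 = 13 - 2·6
  ... = 77·(-55) + 353·(12)
Scale by 122/1 = 122: (m₀, n₀) = (-6710, 1464).
General solution: m = -6710 + 353t, n = 1464 - 77t for integer t.
m ≥ 0: smallest is -6710 mod 353 = 350 (at t = 20), with n = -76.

350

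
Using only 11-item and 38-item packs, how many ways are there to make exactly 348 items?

1

Need nonnegative integers with 11j + 38k = 348.
gcd(11, 38) = 1, and 11·(7) + 38·(-2) = 1.
So (j₀, k₀) = (2436, -696); general j = 2436 + 38t, k = -696 - 11t.
j ≥ 0 ⇒ t ≥ -64; k ≥ 0 ⇒ t ≤ -64. That's 1 value of t.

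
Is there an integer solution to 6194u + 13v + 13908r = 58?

yes

gcd(6194, 13):
  6194 = 476*13 + 6
  13 = 2*6 + 1
  6 = 6*1
so gcd(6194, 13) = 1.
gcd(1, 13908) = 1.
1 divides 58, so integer solutions exist.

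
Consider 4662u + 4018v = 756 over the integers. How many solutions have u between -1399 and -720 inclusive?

gcd(4662, 4018) = 14  (4662 = 1×4018 + 644, 4018 = 6×644 + 154, 644 = 4×154 + 28, 154 = 5×28 + 14, 28 = 2×14).
Back-substituting, 4662×(-131) + 4018×(152) = 14.
Scale by 54: particular solution (-7074, 8208); reduce u mod 287: (101, -117).
General solution: u = 101 + 287t, v = -117 - 333t for integer t.
-1399 ≤ 101 + 287t ≤ -720 gives t ∈ [-5, -3], which is 3 values.

3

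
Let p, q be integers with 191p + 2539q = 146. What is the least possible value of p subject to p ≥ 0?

1689

gcd(2539, 191):
  2539 = 13*191 + 56
  191 = 3*56 + 23
  56 = 2*23 + 10
  23 = 2*10 + 3
  10 = 3*3 + 1
  3 = 3*1
so gcd(2539, 191) = 1.
1 divides 146, so solutions exist.
Back-substitute for Bézout coefficients:
  1 = 10 - 3*3
  ... = 191*(-771) + 2539*(58)
Scale by 146/1 = 146: (p₀, q₀) = (-112566, 8468).
General solution: p = -112566 + 2539t, q = 8468 - 191t for integer t.
p ≥ 0: smallest is -112566 mod 2539 = 1689 (at t = 45), with q = -127.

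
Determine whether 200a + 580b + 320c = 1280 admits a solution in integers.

yes

gcd(580, 200) = 20.
gcd(20, 320) = 20.
20 divides 1280, so integer solutions exist.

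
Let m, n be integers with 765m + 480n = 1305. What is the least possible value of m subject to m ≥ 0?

13

gcd(765, 480):
  765 = 1·480 + 285
  480 = 1·285 + 195
  285 = 1·195 + 90
  195 = 2·90 + 15
  90 = 6·15
so gcd(765, 480) = 15.
15 divides 1305, so solutions exist.
Back-substitute for Bézout coefficients:
  15 = 195 - 2·90
  ... = 765·(-5) + 480·(8)
Scale by 1305/15 = 87: (m₀, n₀) = (-435, 696).
General solution: m = -435 + 32t, n = 696 - 51t for integer t.
m ≥ 0: smallest is -435 mod 32 = 13 (at t = 14), with n = -18.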